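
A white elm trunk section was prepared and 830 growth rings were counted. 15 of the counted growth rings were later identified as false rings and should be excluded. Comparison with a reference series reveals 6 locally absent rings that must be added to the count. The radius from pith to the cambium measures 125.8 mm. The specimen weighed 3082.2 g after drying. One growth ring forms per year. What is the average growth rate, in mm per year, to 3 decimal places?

Correcting the raw count gives 830 − 15 + 6 = 821 true growth rings.
Extension rate ≈ 125.8 / 821 = 0.153 mm per year.

0.153 mm per year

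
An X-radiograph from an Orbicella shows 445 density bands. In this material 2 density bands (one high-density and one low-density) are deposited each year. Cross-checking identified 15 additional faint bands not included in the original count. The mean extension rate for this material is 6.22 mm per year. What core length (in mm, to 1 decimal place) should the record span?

Correcting the raw count gives 445 + 15 = 460 true density bands.
With 2 density bands per year, 460 / 2 = 230 years.
Predicted length = 6.22 mm/year × 230 years = 1430.6 mm.

1430.6 mm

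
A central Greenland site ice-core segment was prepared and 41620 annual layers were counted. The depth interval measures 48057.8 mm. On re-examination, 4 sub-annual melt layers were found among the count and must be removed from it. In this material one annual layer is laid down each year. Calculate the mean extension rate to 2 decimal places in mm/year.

After corrections the count is 41620 − 4 = 41616 annual layers.
Extension rate ≈ 48057.8 / 41616 = 1.15 mm/year.

1.15 mm/year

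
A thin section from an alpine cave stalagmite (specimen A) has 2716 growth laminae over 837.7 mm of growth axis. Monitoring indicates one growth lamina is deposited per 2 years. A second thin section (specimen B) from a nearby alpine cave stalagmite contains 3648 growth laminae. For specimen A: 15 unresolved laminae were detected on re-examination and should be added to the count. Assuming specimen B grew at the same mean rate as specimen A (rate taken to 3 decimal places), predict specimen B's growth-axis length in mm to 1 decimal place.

Specimen A: correcting the raw count gives 2716 + 15 = 2731 true growth laminae.
Specimen A: at 2 years per growth lamina, 2731 × 2 = 5462 years.
A: Mean rate = 837.7 mm / 5462 years ≈ 0.153 mm/year.
Specimen B: at 2 years per growth lamina, 3648 × 2 = 7296 years. For B, 0.153 mm/year × 7296 years = 1116.3 mm.

1116.3 mm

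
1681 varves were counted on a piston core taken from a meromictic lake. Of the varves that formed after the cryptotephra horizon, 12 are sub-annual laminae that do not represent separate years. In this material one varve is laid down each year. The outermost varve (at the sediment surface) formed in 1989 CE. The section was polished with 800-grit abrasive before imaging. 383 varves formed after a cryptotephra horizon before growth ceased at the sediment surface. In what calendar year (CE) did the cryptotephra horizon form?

383 varves formed after the cryptotephra horizon.
383 − 12 false = 371 true varves after the cryptotephra horizon.
Counting back 371 years from 1989 CE places the cryptotephra horizon in 1989 − 371 = 1618 CE.

1618 CE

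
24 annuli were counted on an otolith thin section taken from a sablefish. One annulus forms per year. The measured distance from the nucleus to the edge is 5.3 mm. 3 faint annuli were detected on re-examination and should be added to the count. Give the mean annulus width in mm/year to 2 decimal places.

0.20 mm/year

Correcting the raw count gives 24 + 3 = 27 true annuli.
5.3 mm over 27 years gives 5.3 / 27 ≈ 0.20 mm/year.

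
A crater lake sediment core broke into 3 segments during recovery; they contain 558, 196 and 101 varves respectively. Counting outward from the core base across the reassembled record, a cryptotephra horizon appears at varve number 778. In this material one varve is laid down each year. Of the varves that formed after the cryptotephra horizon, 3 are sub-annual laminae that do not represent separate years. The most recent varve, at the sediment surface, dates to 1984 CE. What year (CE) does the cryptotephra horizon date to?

Total varves = 558 + 196 + 101 = 855.
The cryptotephra horizon sits at varve 778 from the core base, so 855 − 778 = 77 varves formed after it.
Excluding 3 false varves: 77 − 3 = 74.
1984 − 74 = 1910 CE.

1910 CE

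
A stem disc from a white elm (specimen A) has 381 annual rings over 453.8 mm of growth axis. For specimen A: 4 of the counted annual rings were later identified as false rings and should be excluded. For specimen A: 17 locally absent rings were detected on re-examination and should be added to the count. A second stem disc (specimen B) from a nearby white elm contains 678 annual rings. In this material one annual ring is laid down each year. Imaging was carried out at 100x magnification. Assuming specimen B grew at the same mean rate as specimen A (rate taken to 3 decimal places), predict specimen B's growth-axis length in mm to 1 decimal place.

Specimen A: true annual ring count = 381 − 4 + 17 = 394.
A: 453.8 mm over 394 years gives 453.8 / 394 ≈ 1.152 mm/yr.
B's length ≈ 1.152 × 678 = 781.1 mm.

781.1 mm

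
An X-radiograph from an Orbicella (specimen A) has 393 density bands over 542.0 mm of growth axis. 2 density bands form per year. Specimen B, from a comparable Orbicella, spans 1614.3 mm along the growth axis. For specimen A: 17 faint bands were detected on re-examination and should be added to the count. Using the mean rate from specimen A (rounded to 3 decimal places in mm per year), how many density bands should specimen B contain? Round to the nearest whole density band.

1221 density bands

Specimen A: adjusted count: 393 + 17 = 410 density bands.
Specimen A: dividing by 2 density bands per year: 410 / 2 = 205 years.
A: 542.0 mm over 205 years gives 542.0 / 205 ≈ 2.644 mm per year.
Specimen B: 1614.3 mm / 2.644 mm per year = 610.55 years; at 2 density bands per year that is 610.55 × 2 ≈ 1221 density bands.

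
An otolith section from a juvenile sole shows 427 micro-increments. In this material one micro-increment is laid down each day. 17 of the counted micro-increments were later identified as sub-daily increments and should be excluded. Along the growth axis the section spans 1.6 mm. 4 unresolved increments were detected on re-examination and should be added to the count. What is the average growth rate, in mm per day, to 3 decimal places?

0.004 mm per day

Correcting the raw count gives 427 − 17 + 4 = 414 true micro-increments.
1.6 mm over 414 days gives 1.6 / 414 ≈ 0.004 mm per day.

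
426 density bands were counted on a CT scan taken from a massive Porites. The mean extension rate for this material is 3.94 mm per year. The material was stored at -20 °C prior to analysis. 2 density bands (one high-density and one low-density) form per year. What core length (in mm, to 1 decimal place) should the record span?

Dividing by 2 density bands per year: 426 / 2 = 213 years.
213 years at 3.94 mm/year gives 3.94 × 213 = 839.2 mm.

839.2 mm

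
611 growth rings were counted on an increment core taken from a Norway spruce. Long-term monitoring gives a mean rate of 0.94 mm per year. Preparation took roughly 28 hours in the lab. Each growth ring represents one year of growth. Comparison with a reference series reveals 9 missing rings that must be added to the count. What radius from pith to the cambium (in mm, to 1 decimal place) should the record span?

Adjusted count: 611 + 9 = 620 growth rings.
620 years at 0.94 mm/year gives 0.94 × 620 = 582.8 mm.

582.8 mm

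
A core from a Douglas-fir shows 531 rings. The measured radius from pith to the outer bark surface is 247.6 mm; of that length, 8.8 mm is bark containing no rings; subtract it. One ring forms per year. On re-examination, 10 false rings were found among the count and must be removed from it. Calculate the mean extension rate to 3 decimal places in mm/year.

0.458 mm/year

True ring count = 531 − 10 = 521.
The growth record spans 247.6 − 8.8 = 238.8 mm.
238.8 mm over 521 years gives 238.8 / 521 ≈ 0.458 mm/year.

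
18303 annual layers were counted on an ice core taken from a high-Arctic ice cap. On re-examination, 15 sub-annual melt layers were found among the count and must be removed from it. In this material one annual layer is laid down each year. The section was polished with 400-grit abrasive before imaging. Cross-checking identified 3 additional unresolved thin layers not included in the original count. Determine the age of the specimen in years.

True annual layer count = 18303 − 15 + 3 = 18291.
With a one-to-one annual layer periodicity this is 18291 years.

18291 years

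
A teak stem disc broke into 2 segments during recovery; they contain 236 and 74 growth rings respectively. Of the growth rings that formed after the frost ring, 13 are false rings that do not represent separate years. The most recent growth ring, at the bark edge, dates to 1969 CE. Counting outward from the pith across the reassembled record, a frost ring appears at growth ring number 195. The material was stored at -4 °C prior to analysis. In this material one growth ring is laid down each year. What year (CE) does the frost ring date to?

Total growth rings = 236 + 74 = 310.
Between growth ring 195 and the bark edge there are 310 − 195 = 115 growth rings.
115 − 13 false = 102 true growth rings after the frost ring.
1969 − 102 = 1867 CE.

1867 CE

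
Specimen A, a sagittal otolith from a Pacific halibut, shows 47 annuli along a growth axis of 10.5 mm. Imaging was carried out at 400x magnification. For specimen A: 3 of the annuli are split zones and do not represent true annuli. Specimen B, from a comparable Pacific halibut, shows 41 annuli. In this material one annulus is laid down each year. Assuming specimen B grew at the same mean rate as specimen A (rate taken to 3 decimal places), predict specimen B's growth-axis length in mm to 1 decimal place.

Specimen A: after corrections the count is 47 − 3 = 44 annuli.
A: 10.5 mm over 44 years gives 10.5 / 44 ≈ 0.239 mm/yr.
B's length ≈ 0.239 × 41 = 9.8 mm.

9.8 mm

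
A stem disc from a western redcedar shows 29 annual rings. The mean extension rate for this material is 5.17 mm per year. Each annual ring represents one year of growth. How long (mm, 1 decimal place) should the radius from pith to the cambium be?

The record spans 29 years at 5.17 mm per year.
Length ≈ 5.17 × 29 = 149.9 mm.

149.9 mm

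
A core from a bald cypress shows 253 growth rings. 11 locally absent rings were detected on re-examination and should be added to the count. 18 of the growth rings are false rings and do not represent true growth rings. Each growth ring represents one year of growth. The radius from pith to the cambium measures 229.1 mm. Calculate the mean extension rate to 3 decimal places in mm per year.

0.931 mm per year

True growth ring count = 253 − 18 + 11 = 246.
Extension rate ≈ 229.1 / 246 = 0.931 mm per year.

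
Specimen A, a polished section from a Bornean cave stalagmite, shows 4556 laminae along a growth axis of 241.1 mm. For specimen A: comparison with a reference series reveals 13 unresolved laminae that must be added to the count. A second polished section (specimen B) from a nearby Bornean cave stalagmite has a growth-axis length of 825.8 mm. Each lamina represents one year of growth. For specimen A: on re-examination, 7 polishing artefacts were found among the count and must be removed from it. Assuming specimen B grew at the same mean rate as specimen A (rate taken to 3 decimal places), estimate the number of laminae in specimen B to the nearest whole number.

15581 laminae

Specimen A: true lamina count = 4556 − 7 + 13 = 4562.
A: 241.1 mm over 4562 years gives 241.1 / 4562 ≈ 0.053 mm/yr.
Specimen B: 825.8 mm / 0.053 mm per year = 15581.13 years ≈ 15581 laminae.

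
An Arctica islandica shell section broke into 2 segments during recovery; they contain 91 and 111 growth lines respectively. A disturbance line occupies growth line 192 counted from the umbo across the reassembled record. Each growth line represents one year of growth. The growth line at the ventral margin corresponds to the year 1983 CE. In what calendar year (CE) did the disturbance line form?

Total growth lines = 91 + 111 = 202.
Between growth line 192 and the ventral margin there are 202 − 192 = 10 growth lines.
Counting back 10 years from 1983 CE places the disturbance line in 1983 − 10 = 1973 CE.

1973 CE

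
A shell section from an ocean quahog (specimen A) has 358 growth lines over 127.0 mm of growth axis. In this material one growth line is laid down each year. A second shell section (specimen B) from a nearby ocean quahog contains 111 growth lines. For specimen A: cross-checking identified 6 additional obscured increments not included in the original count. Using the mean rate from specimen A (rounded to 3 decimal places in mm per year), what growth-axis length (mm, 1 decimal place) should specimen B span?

38.7 mm

Specimen A: after corrections the count is 358 + 6 = 364 growth lines.
A: Mean rate = 127.0 mm / 364 years ≈ 0.349 mm/year.
Length of B = 0.349 × 111 = 38.7 mm.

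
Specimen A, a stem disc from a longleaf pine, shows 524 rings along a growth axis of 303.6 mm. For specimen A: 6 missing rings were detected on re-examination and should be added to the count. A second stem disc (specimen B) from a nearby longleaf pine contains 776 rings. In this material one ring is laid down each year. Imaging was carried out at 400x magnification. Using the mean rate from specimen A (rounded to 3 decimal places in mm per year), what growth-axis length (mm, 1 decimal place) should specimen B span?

444.6 mm

Specimen A: adjusted count: 524 + 6 = 530 rings.
A: 303.6 mm over 530 years gives 303.6 / 530 ≈ 0.573 mm/yr.
B's length ≈ 0.573 × 776 = 444.6 mm.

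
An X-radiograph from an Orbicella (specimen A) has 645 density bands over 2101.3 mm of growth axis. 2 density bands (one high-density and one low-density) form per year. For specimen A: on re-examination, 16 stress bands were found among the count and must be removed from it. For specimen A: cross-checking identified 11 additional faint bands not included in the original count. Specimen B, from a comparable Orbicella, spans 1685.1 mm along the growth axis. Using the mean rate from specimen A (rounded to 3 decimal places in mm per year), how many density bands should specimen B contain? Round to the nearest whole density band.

Specimen A: correcting the raw count gives 645 − 16 + 11 = 640 true density bands.
Specimen A: with 2 density bands per year, 640 / 2 = 320 years.
A: Extension rate ≈ 2101.3 / 320 = 6.567 mm/yr.
For B, 1685.1 / 6.567 = 256.60 years; at 2 density bands per year that is 256.60 × 2 ≈ 513 density bands.

513 density bands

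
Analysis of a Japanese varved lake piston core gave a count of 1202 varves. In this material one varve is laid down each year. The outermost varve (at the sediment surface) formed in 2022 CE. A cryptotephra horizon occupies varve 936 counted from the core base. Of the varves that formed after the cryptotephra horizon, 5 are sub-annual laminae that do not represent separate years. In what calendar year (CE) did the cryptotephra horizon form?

1202 − 936 = 266 varves lie beyond the cryptotephra horizon toward the sediment surface.
Removing the 5 false varves leaves 266 − 5 = 261 true varves beyond the cryptotephra horizon.
Counting back 261 years from 2022 CE places the cryptotephra horizon in 2022 − 261 = 1761 CE.

1761 CE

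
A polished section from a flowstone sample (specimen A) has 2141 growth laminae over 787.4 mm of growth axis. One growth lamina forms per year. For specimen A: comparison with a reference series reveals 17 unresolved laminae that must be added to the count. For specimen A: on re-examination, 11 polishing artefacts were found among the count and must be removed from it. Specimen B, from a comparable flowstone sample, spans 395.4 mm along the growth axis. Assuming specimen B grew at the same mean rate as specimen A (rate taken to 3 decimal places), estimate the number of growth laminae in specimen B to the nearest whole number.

1077 growth laminae

Specimen A: after corrections the count is 2141 − 11 + 17 = 2147 growth laminae.
A: 787.4 mm over 2147 years gives 787.4 / 2147 ≈ 0.367 mm/year.
Specimen B: 395.4 mm / 0.367 mm per year = 1077.38 years ≈ 1077 growth laminae.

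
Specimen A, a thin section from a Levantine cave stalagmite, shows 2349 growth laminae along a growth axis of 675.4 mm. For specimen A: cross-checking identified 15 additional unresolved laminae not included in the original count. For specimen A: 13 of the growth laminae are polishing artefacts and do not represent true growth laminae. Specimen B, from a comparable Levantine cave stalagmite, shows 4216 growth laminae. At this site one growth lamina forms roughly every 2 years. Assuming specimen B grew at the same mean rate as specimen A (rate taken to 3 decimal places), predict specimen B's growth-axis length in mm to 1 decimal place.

1214.2 mm

Specimen A: adjusted count: 2349 − 13 + 15 = 2351 growth laminae.
Specimen A: at 2 years per growth lamina, 2351 × 2 = 4702 years.
A: Extension rate ≈ 675.4 / 4702 = 0.144 mm/year.
Specimen B: multiplying by 2 years per growth lamina: 4216 × 2 = 8432 years. For B, 0.144 mm/year × 8432 years = 1214.2 mm.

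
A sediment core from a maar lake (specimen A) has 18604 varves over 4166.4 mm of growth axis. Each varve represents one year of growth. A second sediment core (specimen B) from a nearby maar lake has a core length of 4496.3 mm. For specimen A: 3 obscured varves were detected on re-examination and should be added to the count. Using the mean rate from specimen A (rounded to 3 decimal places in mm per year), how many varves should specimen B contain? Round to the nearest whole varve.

20073 varves

Specimen A: true varve count = 18604 + 3 = 18607.
A: Extension rate ≈ 4166.4 / 18607 = 0.224 mm per year.
For B, 4496.3 / 0.224 = 20072.77 years ≈ 20073 varves.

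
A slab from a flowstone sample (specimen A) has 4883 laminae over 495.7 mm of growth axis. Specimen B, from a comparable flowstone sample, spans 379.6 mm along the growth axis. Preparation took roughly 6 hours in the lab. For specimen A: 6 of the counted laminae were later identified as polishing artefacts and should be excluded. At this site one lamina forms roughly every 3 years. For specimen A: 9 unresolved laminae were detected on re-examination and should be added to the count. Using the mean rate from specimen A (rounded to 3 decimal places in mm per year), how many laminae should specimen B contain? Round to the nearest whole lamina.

3722 laminae

Specimen A: true lamina count = 4883 − 6 + 9 = 4886.
Specimen A: at 3 years per lamina, 4886 × 3 = 14658 years.
A: 495.7 mm over 14658 years gives 495.7 / 14658 ≈ 0.034 mm per year.
Specimen B: 379.6 mm / 0.034 mm per year = 11164.71 years; at 3 years per lamina that is 11164.71 / 3 ≈ 3722 laminae.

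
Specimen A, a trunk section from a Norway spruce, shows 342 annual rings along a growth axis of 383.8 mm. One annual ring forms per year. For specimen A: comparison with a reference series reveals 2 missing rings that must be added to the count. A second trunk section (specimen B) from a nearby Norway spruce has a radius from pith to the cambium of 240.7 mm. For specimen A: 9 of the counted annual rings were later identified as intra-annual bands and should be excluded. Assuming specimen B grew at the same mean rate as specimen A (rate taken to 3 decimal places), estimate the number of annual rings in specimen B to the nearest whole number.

210 annual rings

Specimen A: correcting the raw count gives 342 − 9 + 2 = 335 true annual rings.
A: Extension rate ≈ 383.8 / 335 = 1.146 mm/year.
Specimen B: 240.7 mm / 1.146 mm per year = 210.03 years ≈ 210 annual rings.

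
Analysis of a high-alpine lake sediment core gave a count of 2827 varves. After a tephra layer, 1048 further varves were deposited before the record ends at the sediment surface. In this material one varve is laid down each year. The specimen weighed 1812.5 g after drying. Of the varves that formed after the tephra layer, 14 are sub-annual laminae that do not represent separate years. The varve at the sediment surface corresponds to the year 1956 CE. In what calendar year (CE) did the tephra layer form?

There are 1048 varves younger than the tephra layer.
Removing the 14 false varves leaves 1048 − 14 = 1034 true varves beyond the tephra layer.
1956 − 1034 = 922 CE.

922 CE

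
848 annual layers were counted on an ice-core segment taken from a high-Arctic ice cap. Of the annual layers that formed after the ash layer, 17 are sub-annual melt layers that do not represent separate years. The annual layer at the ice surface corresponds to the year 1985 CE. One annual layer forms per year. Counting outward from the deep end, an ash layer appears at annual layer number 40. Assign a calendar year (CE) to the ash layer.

Between annual layer 40 and the ice surface there are 848 − 40 = 808 annual layers.
Excluding 17 false annual layers: 808 − 17 = 791.
The annual layer at the ice surface is 1985 CE, so the ash layer dates to 1985 − 791 = 1194 CE.

1194 CE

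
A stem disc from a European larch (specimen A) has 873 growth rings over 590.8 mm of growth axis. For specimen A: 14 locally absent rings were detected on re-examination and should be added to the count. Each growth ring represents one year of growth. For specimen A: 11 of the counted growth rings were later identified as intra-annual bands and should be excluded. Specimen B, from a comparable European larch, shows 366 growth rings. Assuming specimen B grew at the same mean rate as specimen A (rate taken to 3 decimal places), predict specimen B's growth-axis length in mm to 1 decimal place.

Specimen A: adjusted count: 873 − 11 + 14 = 876 growth rings.
A: Extension rate ≈ 590.8 / 876 = 0.674 mm per year.
B's length ≈ 0.674 × 366 = 246.7 mm.

246.7 mm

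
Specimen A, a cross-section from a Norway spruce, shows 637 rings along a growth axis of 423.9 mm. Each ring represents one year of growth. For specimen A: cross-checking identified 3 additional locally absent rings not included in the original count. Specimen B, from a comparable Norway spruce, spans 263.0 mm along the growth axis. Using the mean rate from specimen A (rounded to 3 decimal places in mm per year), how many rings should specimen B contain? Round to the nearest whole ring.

397 rings

Specimen A: adjusted count: 637 + 3 = 640 rings.
A: 423.9 mm over 640 years gives 423.9 / 640 ≈ 0.662 mm/year.
Specimen B: 263.0 mm / 0.662 mm per year = 397.28 years ≈ 397 rings.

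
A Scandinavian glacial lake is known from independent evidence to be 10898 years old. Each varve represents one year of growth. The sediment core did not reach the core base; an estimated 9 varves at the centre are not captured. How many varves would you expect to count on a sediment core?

10889 varves

Expected varves over 10898 years: 10898.
10898 − 9 missed = 10889 varves expected in the prepared section.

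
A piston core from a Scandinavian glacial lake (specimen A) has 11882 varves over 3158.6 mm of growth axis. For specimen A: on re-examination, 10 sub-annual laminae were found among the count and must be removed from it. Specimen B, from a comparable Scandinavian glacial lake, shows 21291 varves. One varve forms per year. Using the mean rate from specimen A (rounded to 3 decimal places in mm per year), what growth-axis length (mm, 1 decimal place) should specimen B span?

Specimen A: after corrections the count is 11882 − 10 = 11872 varves.
A: Mean rate = 3158.6 mm / 11872 years ≈ 0.266 mm per year.
B's length ≈ 0.266 × 21291 = 5663.4 mm.

5663.4 mm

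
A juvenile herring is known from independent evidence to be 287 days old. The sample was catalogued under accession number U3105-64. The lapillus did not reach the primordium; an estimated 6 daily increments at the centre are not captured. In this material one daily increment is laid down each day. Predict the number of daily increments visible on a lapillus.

281 daily increments

Expected daily increments over 287 days: 287.
Subtracting the 6 daily increments not captured gives 287 − 6 = 281 daily increments in the record.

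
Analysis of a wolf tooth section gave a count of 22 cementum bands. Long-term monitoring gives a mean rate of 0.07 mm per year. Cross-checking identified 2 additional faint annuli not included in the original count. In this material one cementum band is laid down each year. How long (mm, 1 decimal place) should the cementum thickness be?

1.7 mm

Adjusted count: 22 + 2 = 24 cementum bands.
Length ≈ 0.07 × 24 = 1.7 mm.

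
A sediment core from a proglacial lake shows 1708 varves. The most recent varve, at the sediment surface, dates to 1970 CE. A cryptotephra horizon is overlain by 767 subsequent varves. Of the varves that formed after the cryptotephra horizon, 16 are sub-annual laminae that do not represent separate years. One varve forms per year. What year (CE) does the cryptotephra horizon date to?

1219 CE

There are 767 varves younger than the cryptotephra horizon.
767 − 16 false = 751 true varves after the cryptotephra horizon.
The varve at the sediment surface is 1970 CE, so the cryptotephra horizon dates to 1970 − 751 = 1219 CE.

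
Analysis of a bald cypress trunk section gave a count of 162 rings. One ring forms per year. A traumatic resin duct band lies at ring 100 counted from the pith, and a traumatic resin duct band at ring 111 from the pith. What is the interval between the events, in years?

Separation: 111 − 100 = 11 rings.
That is 11 years at one ring per year.

11 years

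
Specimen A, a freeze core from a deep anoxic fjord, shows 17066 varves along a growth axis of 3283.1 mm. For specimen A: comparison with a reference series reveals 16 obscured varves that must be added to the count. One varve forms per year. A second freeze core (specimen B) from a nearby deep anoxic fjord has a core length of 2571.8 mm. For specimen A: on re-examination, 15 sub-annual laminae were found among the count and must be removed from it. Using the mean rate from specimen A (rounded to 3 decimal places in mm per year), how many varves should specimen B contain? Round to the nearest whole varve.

13395 varves

Specimen A: after corrections the count is 17066 − 15 + 16 = 17067 varves.
A: 3283.1 mm over 17067 years gives 3283.1 / 17067 ≈ 0.192 mm/year.
B spans 2571.8 / 0.192 = 13394.79 years ≈ 13395 varves.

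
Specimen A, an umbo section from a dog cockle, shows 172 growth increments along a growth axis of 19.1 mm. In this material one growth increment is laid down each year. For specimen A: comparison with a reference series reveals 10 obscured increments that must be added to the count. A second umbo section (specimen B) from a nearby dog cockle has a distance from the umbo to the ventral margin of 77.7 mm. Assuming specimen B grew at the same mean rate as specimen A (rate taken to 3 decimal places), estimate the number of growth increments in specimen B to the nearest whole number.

Specimen A: true growth increment count = 172 + 10 = 182.
A: 19.1 mm over 182 years gives 19.1 / 182 ≈ 0.105 mm per year.
Specimen B: 77.7 mm / 0.105 mm per year = 740.00 years ≈ 740 growth increments.

740 growth increments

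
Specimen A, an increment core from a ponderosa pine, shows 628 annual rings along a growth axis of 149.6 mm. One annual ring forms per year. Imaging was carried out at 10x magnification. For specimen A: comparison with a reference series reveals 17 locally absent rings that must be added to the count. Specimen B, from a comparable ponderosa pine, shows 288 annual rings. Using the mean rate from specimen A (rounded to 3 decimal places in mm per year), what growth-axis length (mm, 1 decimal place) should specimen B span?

Specimen A: true annual ring count = 628 + 17 = 645.
A: Mean rate = 149.6 mm / 645 years ≈ 0.232 mm/year.
Length of B = 0.232 × 288 = 66.8 mm.

66.8 mm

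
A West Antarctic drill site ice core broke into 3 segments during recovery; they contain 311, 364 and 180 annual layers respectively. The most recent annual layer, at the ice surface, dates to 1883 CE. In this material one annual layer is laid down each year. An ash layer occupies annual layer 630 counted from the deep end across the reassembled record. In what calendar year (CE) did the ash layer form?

1658 CE

Total annual layers = 311 + 364 + 180 = 855.
Between annual layer 630 and the ice surface there are 855 − 630 = 225 annual layers.
The annual layer at the ice surface is 1883 CE, so the ash layer dates to 1883 − 225 = 1658 CE.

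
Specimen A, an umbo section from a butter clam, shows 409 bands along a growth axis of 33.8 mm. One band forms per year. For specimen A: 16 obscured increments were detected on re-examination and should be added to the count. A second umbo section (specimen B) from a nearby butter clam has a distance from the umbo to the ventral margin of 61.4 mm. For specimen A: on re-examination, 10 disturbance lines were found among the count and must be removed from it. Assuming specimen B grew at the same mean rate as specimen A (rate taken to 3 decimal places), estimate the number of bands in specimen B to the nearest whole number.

758 bands

Specimen A: after corrections the count is 409 − 10 + 16 = 415 bands.
A: 33.8 mm over 415 years gives 33.8 / 415 ≈ 0.081 mm per year.
Specimen B: 61.4 mm / 0.081 mm per year = 758.02 years ≈ 758 bands.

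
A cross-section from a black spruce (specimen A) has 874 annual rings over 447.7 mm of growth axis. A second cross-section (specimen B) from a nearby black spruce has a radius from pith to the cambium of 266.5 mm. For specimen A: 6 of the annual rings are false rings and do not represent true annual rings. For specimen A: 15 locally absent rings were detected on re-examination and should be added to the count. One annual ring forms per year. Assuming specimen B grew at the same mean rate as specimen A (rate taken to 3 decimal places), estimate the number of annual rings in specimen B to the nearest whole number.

Specimen A: correcting the raw count gives 874 − 6 + 15 = 883 true annual rings.
A: Extension rate ≈ 447.7 / 883 = 0.507 mm/year.
For B, 266.5 / 0.507 = 525.64 years ≈ 526 annual rings.

526 annual rings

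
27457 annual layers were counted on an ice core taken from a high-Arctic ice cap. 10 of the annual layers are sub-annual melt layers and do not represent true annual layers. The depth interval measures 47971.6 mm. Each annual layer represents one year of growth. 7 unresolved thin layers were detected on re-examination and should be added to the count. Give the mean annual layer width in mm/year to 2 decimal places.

1.75 mm/year

True annual layer count = 27457 − 10 + 7 = 27454.
Extension rate ≈ 47971.6 / 27454 = 1.75 mm/year.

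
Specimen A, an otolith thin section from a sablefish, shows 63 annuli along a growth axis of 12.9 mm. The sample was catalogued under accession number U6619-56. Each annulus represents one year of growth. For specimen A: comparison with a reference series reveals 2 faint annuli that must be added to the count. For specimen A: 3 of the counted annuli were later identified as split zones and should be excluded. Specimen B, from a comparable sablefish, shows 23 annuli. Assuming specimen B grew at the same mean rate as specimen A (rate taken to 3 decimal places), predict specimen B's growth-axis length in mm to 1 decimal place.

Specimen A: correcting the raw count gives 63 − 3 + 2 = 62 true annuli.
A: Mean rate = 12.9 mm / 62 years ≈ 0.208 mm/year.
Length of B = 0.208 × 23 = 4.8 mm.

4.8 mm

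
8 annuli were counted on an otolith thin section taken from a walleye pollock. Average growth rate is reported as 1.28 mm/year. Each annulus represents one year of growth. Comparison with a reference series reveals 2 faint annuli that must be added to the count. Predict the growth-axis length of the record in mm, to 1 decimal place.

Adjusted count: 8 + 2 = 10 annuli.
Predicted length = 1.28 mm/year × 10 years = 12.8 mm.

12.8 mm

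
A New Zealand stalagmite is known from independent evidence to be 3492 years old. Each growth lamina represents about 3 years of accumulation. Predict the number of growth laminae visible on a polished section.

One growth lamina every 3 years means 3492 / 3 = 1164 growth laminae.
So 1164 growth laminae should be present.

1164 growth laminae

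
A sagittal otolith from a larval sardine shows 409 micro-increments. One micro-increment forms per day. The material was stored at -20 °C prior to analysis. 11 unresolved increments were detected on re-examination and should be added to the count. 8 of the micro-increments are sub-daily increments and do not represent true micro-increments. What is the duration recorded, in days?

412 d

Correcting the raw count gives 409 − 8 + 11 = 412 true micro-increments.
One micro-increment per day makes the duration 412 days.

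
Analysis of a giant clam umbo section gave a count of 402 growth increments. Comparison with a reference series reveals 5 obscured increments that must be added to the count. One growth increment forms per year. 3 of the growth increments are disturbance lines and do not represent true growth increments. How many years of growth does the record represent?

Correcting the raw count gives 402 − 3 + 5 = 404 true growth increments.
One growth increment per year makes the duration 404 years.

404 yr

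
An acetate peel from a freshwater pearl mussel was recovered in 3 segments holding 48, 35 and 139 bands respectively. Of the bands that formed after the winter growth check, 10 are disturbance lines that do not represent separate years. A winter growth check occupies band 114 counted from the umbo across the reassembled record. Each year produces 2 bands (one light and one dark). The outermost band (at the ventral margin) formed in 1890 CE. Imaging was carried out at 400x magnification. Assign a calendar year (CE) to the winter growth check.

Total bands = 48 + 35 + 139 = 222.
Between band 114 and the ventral margin there are 222 − 114 = 108 bands.
Removing the 10 false bands leaves 108 − 10 = 98 true bands beyond the winter growth check.
98 bands at 2 per year is 98 / 2 = 49 years.
Counting back 49 years from 1890 CE places the winter growth check in 1890 − 49 = 1841 CE.

1841 CE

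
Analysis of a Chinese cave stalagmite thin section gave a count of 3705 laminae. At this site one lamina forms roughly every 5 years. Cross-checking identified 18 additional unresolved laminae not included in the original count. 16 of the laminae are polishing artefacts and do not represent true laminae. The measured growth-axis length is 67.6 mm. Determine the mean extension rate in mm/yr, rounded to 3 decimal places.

0.004 mm/yr

Adjusted count: 3705 − 16 + 18 = 3707 laminae.
At 5 years per lamina, 3707 × 5 = 18535 years.
67.6 mm over 18535 years gives 67.6 / 18535 ≈ 0.004 mm/yr.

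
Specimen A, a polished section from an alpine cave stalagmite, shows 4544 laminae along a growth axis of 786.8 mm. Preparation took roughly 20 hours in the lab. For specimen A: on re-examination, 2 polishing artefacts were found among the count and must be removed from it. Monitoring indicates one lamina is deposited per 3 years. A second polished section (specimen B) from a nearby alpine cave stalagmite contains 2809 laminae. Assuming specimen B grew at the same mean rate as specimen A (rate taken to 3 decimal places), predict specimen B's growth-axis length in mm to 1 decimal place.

Specimen A: after corrections the count is 4544 − 2 = 4542 laminae.
Specimen A: multiplying by 3 years per lamina: 4542 × 3 = 13626 years.
A: Mean rate = 786.8 mm / 13626 years ≈ 0.058 mm/year.
Specimen B: at 3 years per lamina, 2809 × 3 = 8427 years. Length of B = 0.058 × 8427 = 488.8 mm.

488.8 mm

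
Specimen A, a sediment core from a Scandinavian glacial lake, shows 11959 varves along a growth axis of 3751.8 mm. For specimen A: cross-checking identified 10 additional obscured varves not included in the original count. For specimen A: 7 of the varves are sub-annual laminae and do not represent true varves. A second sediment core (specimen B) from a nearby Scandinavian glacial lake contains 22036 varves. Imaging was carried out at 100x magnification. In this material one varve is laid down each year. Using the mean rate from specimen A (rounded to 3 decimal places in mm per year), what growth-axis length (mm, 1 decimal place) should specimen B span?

6919.3 mm

Specimen A: adjusted count: 11959 − 7 + 10 = 11962 varves.
A: Extension rate ≈ 3751.8 / 11962 = 0.314 mm/year.
B's length ≈ 0.314 × 22036 = 6919.3 mm.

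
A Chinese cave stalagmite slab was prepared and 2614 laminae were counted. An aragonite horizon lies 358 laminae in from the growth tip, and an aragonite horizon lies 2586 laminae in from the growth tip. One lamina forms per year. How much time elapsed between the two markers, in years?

2228 years

The two markers are separated by 2586 − 358 = 2228 laminae.
That is 2228 years at one lamina per year.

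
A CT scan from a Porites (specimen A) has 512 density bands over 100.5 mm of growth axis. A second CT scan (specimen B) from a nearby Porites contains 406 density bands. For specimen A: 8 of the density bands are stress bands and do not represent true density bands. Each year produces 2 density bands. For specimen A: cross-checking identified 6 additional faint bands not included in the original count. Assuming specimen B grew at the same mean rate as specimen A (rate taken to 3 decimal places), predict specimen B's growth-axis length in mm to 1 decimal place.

80.0 mm

Specimen A: true density band count = 512 − 8 + 6 = 510.
Specimen A: with 2 density bands per year, 510 / 2 = 255 years.
A: Extension rate ≈ 100.5 / 255 = 0.394 mm/year.
Specimen B: with 2 density bands per year, 406 / 2 = 203 years. B's length ≈ 0.394 × 203 = 80.0 mm.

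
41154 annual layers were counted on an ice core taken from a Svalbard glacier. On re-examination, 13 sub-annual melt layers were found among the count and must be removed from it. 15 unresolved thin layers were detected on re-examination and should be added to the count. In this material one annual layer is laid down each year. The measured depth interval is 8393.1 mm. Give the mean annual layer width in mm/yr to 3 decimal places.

0.204 mm/yr

True annual layer count = 41154 − 13 + 15 = 41156.
Extension rate ≈ 8393.1 / 41156 = 0.204 mm/yr.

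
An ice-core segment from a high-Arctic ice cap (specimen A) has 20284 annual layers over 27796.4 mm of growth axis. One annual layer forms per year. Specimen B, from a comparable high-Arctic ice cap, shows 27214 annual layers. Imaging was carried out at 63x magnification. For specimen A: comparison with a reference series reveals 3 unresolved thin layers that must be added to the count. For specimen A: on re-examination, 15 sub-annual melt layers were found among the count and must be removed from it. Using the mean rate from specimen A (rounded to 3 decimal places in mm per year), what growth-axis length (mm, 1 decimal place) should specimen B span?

Specimen A: true annual layer count = 20284 − 15 + 3 = 20272.
A: Extension rate ≈ 27796.4 / 20272 = 1.371 mm/year.
For B, 1.371 mm/year × 27214 years = 37310.4 mm.

37310.4 mm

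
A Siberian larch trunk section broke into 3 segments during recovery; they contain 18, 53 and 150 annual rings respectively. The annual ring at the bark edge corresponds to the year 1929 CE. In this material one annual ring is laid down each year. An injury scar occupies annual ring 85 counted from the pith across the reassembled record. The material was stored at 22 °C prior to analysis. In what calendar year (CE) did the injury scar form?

1793 CE

Total annual rings = 18 + 53 + 150 = 221.
Between annual ring 85 and the bark edge there are 221 − 85 = 136 annual rings.
1929 − 136 = 1793 CE.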